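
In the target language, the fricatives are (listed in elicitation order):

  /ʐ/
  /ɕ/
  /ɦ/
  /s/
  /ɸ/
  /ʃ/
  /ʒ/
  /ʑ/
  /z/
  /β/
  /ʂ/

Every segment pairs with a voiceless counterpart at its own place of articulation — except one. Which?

/ɦ/

Bilabial: /ɸ/ ~ /β/
Alveolar: /s/ ~ /z/
Postalveolar: /ʃ/ ~ /ʒ/
Retroflex: /ʂ/ ~ /ʐ/
Alveolo-palatal: /ɕ/ ~ /ʑ/
Glottal: only /ɦ/ (voiced); no voiceless partner.
So /ɦ/ is the unpaired segment.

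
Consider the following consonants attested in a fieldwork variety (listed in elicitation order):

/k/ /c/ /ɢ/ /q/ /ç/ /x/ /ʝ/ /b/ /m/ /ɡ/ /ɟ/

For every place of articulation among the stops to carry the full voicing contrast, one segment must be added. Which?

/p/

bilabial: voiceless —, voiced /b/.
palatal: voiceless /c/, voiced /ɟ/.
velar: voiceless /k/, voiced /ɡ/.
uvular: voiceless /q/, voiced /ɢ/.
The bilabial row has no voiceless member, so the gap is the voiceless bilabial stop /p/.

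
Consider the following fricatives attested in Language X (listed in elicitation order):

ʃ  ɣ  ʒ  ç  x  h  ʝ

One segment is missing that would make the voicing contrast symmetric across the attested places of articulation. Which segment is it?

place of articulation  voiceless  voiced  
postalveolar      ʃ         ʒ       
palatal           ç         ʝ       
velar             x         ɣ       
glottal           h         —       
The glottal row has no voiced member, so the gap is the voiced glottal fricative /ɦ/.

/ɦ/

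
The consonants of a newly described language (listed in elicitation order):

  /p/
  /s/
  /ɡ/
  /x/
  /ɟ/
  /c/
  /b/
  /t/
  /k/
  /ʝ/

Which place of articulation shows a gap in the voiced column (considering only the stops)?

bilabial: voiceless /p/, voiced /b/.
alveolar: voiceless /t/, voiced —.
palatal: voiceless /c/, voiced /ɟ/.
velar: voiceless /k/, voiced /ɡ/.
Every place of articulation has a voiced member except alveolar, where /d/ would be expected.

alveolar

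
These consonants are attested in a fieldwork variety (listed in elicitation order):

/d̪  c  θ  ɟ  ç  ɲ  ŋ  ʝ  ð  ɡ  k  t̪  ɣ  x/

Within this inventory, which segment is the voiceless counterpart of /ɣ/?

/x/

/ɣ/ is a voiced velar fricative.
The voiceless counterpart is a voiceless velar fricative — in this inventory, /x/.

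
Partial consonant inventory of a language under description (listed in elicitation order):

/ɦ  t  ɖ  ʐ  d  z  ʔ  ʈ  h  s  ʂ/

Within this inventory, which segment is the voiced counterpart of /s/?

/z/

/s/ is a voiceless alveolar fricative.
The voiced counterpart is a voiced alveolar fricative — in this inventory, /z/.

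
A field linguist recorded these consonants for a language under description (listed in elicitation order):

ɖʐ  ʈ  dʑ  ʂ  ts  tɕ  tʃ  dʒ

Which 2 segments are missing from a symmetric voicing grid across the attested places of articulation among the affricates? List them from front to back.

Voiceless: /ts/ (alveolar), /tʃ/ (postalveolar), /tɕ/ (alveolo-palatal).
Voiced: /dʒ/ (postalveolar), /ɖʐ/ (retroflex), /dʑ/ (alveolo-palatal).
Gaps, from front to back: alveolar lacks voiced (/dz/); retroflex lacks voiceless (/ʈʂ/).

/dz/, /ʈʂ/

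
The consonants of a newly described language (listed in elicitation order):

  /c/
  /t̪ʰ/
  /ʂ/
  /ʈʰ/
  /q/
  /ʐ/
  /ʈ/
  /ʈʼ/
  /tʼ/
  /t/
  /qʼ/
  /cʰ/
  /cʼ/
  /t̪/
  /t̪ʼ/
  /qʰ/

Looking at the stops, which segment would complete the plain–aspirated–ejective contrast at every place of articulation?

/tʰ/

dental: plain /t̪/, aspirated /t̪ʰ/, ejective /t̪ʼ/.
alveolar: plain /t/, aspirated —, ejective /tʼ/.
retroflex: plain /ʈ/, aspirated /ʈʰ/, ejective /ʈʼ/.
palatal: plain /c/, aspirated /cʰ/, ejective /cʼ/.
uvular: plain /q/, aspirated /qʰ/, ejective /qʼ/.
The alveolar row has no aspirated member, so the gap is the aspirated alveolar stop /tʰ/.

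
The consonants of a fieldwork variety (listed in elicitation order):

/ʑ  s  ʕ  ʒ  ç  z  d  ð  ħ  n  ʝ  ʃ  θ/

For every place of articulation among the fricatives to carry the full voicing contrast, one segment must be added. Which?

place of articulation  voiceless  voiced  
dental            θ         ð       
alveolar          s         z       
postalveolar      ʃ         ʒ       
alveolo-palatal   —         ʑ       
palatal           ç         ʝ       
pharyngeal        ħ         ʕ       
The alveolo-palatal row has no voiceless member, so the gap is the voiceless alveolo-palatal fricative /ɕ/.

/ɕ/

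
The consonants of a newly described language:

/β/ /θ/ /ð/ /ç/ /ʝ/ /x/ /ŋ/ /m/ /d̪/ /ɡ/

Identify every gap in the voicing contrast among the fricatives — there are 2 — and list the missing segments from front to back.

/ɸ/, /ɣ/

Voiceless: /θ/ (dental), /ç/ (palatal), /x/ (velar).
Voiced: /β/ (bilabial), /ð/ (dental), /ʝ/ (palatal).
Gaps, from front to back: bilabial lacks voiceless (/ɸ/); velar lacks voiced (/ɣ/).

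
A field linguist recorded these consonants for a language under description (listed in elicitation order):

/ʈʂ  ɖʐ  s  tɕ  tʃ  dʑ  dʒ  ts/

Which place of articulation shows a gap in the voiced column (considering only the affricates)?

Voiceless: /ts/ (alveolar), /tʃ/ (postalveolar), /ʈʂ/ (retroflex), /tɕ/ (alveolo-palatal).
Voiced: /dʒ/ (postalveolar), /ɖʐ/ (retroflex), /dʑ/ (alveolo-palatal).
Every place of articulation has a voiced member except alveolar, where /dz/ would be expected.

alveolar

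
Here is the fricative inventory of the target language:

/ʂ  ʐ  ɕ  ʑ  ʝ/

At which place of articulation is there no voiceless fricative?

retroflex: voiceless /ʂ/, voiced /ʐ/.
alveolo-palatal: voiceless /ɕ/, voiced /ʑ/.
palatal: voiceless —, voiced /ʝ/.
Every place of articulation has a voiceless member except palatal, where /ç/ would be expected.

palatal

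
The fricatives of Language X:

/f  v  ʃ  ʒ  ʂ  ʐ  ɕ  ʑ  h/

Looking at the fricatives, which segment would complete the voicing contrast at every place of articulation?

Voiceless: /f/ (labiodental), /ʃ/ (postalveolar), /ʂ/ (retroflex), /ɕ/ (alveolo-palatal), /h/ (glottal).
Voiced: /v/ (labiodental), /ʒ/ (postalveolar), /ʐ/ (retroflex), /ʑ/ (alveolo-palatal).
The glottal row has no voiced member, so the gap is the voiced glottal fricative /ɦ/.

/ɦ/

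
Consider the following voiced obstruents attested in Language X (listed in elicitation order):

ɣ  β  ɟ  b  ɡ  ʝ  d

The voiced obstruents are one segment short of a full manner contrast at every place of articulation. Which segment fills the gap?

Stop: /b/ (bilabial), /d/ (alveolar), /ɟ/ (palatal), /ɡ/ (velar).
Fricative: /β/ (bilabial), /ʝ/ (palatal), /ɣ/ (velar).
The alveolar row has no fricative member, so the gap is the alveolar fricative /z/.

/z/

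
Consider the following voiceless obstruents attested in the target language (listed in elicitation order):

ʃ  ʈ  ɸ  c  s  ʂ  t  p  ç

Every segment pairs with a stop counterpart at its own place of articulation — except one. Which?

Bilabial: /p/ ~ /ɸ/
Alveolar: /t/ ~ /s/
Retroflex: /ʈ/ ~ /ʂ/
Palatal: /c/ ~ /ç/
Postalveolar: only /ʃ/ (fricative); no stop partner.
So /ʃ/ is the unpaired segment.

/ʃ/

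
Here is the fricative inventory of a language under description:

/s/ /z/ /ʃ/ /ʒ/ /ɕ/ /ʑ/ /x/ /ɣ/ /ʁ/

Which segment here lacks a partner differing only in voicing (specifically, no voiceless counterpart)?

Alveolar: /s/ ~ /z/
Postalveolar: /ʃ/ ~ /ʒ/
Alveolo-palatal: /ɕ/ ~ /ʑ/
Velar: /x/ ~ /ɣ/
Uvular: only /ʁ/ (voiced); no voiceless partner.
So /ʁ/ is the unpaired segment.

/ʁ/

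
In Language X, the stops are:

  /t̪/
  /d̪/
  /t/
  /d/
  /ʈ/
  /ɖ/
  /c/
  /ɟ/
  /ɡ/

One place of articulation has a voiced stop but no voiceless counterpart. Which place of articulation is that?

velar

place of articulation  voiceless  voiced  
dental            t̪        d̪      
alveolar          t         d       
retroflex         ʈ         ɖ       
palatal           c         ɟ       
velar             —         ɡ       
Every place of articulation has a voiceless member except velar, where /k/ would be expected.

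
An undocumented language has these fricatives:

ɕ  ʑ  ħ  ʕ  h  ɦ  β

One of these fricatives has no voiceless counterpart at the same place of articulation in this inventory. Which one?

/β/

Alveolo-palatal: /ɕ/ ~ /ʑ/
Pharyngeal: /ħ/ ~ /ʕ/
Glottal: /h/ ~ /ɦ/
Bilabial: only /β/ (voiced); no voiceless partner.
So /β/ is the unpaired segment.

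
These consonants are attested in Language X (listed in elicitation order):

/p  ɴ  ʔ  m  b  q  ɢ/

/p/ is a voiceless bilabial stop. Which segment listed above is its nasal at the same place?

/m/

The nasal at the same place is a bilabial nasal — in this inventory, /m/.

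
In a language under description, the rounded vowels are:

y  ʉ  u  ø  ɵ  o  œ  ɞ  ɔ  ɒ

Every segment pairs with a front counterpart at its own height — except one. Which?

/ɒ/

High: /y/ ~ /ʉ/ ~ /u/
High-mid: /ø/ ~ /ɵ/ ~ /o/
Low-mid: /œ/ ~ /ɞ/ ~ /ɔ/
Low: only /ɒ/ (back); no front partner.
So /ɒ/ is the unpaired segment.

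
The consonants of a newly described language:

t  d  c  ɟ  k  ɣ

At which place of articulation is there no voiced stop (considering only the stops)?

alveolar: voiceless /t/, voiced /d/.
palatal: voiceless /c/, voiced /ɟ/.
velar: voiceless /k/, voiced —.
Every place of articulation has a voiced member except velar, where /ɡ/ would be expected.

velar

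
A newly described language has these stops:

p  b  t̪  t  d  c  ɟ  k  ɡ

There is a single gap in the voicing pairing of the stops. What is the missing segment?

/d̪/

Voiceless: /p/ (bilabial), /t̪/ (dental), /t/ (alveolar), /c/ (palatal), /k/ (velar).
Voiced: /b/ (bilabial), /d/ (alveolar), /ɟ/ (palatal), /ɡ/ (velar).
The dental row has no voiced member, so the gap is the voiced dental stop /d̪/.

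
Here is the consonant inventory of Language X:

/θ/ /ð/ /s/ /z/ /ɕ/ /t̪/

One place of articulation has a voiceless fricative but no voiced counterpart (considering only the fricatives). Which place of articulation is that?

alveolo-palatal

place of articulation  voiceless  voiced  
dental            θ         ð       
alveolar          s         z       
alveolo-palatal   ɕ         —       
Every place of articulation has a voiced member except alveolo-palatal, where /ʑ/ would be expected.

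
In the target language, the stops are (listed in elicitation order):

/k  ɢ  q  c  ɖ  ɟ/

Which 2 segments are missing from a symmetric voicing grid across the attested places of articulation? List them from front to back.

Voiceless: /c/ (palatal), /k/ (velar), /q/ (uvular).
Voiced: /ɖ/ (retroflex), /ɟ/ (palatal), /ɢ/ (uvular).
Gaps, from front to back: retroflex lacks voiceless (/ʈ/); velar lacks voiced (/ɡ/).

/ʈ/, /ɡ/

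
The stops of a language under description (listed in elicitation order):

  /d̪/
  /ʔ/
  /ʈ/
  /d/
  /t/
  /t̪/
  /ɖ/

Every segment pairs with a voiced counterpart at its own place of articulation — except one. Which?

/ʔ/

Dental: /t̪/ ~ /d̪/
Alveolar: /t/ ~ /d/
Retroflex: /ʈ/ ~ /ɖ/
Glottal: only /ʔ/ (voiceless); no voiced partner.
So /ʔ/ is the unpaired segment.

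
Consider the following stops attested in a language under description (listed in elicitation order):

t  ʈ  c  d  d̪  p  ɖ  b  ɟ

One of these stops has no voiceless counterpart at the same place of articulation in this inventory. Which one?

Bilabial: /p/ ~ /b/
Alveolar: /t/ ~ /d/
Retroflex: /ʈ/ ~ /ɖ/
Palatal: /c/ ~ /ɟ/
Dental: only /d̪/ (voiced); no voiceless partner.
So /d̪/ is the unpaired segment.

/d̪/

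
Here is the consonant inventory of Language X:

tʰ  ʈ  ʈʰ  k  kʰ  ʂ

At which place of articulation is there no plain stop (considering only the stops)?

place of articulation  plain     aspirated
alveolar          —         tʰ      
retroflex         ʈ         ʈʰ      
velar             k         kʰ      
Every place of articulation has a plain member except alveolar, where /t/ would be expected.

alveolar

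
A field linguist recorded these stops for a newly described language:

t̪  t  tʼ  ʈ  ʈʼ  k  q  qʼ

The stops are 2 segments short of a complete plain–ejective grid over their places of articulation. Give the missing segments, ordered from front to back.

Plain: /t̪/ (dental), /t/ (alveolar), /ʈ/ (retroflex), /k/ (velar), /q/ (uvular).
Ejective: /tʼ/ (alveolar), /ʈʼ/ (retroflex), /qʼ/ (uvular).
Gaps, from front to back: dental lacks ejective (/t̪ʼ/); velar lacks ejective (/kʼ/).

/t̪ʼ/, /kʼ/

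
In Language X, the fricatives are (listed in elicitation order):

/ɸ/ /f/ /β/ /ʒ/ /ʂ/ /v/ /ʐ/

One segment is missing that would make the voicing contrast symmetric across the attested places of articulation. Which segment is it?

bilabial: voiceless /ɸ/, voiced /β/.
labiodental: voiceless /f/, voiced /v/.
postalveolar: voiceless —, voiced /ʒ/.
retroflex: voiceless /ʂ/, voiced /ʐ/.
The postalveolar row has no voiceless member, so the gap is the voiceless postalveolar fricative /ʃ/.

/ʃ/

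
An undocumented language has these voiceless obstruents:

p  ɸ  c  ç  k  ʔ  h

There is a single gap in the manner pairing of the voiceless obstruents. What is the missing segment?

bilabial: stop /p/, fricative /ɸ/.
palatal: stop /c/, fricative /ç/.
velar: stop /k/, fricative —.
glottal: stop /ʔ/, fricative /h/.
The velar row has no fricative member, so the gap is the velar fricative /x/.

/x/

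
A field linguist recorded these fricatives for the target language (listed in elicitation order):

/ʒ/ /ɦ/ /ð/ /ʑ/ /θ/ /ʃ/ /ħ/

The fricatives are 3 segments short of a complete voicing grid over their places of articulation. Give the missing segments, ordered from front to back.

/ɕ/, /ʕ/, /h/

place of articulation  voiceless  voiced  
dental            θ         ð       
postalveolar      ʃ         ʒ       
alveolo-palatal   —         ʑ       
pharyngeal        ħ         —       
glottal           —         ɦ       
Gaps, from front to back: alveolo-palatal lacks voiceless (/ɕ/); pharyngeal lacks voiced (/ʕ/); glottal lacks voiceless (/h/).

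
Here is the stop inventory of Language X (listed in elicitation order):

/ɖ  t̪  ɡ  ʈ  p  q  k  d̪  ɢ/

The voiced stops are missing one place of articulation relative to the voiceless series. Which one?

place of articulation  voiceless  voiced  
bilabial          p         —       
dental            t̪        d̪      
retroflex         ʈ         ɖ       
velar             k         ɡ       
uvular            q         ɢ       
Every place of articulation has a voiced member except bilabial, where /b/ would be expected.

bilabial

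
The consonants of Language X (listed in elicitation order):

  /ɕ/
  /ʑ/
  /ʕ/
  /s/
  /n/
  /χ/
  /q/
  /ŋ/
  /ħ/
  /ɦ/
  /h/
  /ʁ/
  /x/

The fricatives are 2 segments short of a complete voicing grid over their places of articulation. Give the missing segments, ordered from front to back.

place of articulation  voiceless  voiced  
alveolar          s         —       
alveolo-palatal   ɕ         ʑ       
velar             x         —       
uvular            χ         ʁ       
pharyngeal        ħ         ʕ       
glottal           h         ɦ       
Gaps, from front to back: alveolar lacks voiced (/z/); velar lacks voiced (/ɣ/).

/z/, /ɣ/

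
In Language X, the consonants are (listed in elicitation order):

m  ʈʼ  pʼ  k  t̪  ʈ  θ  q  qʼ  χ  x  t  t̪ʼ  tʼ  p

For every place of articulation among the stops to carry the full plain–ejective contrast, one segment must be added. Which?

bilabial: plain /p/, ejective /pʼ/.
dental: plain /t̪/, ejective /t̪ʼ/.
alveolar: plain /t/, ejective /tʼ/.
retroflex: plain /ʈ/, ejective /ʈʼ/.
velar: plain /k/, ejective —.
uvular: plain /q/, ejective /qʼ/.
The velar row has no ejective member, so the gap is the ejective velar stop /kʼ/.

/kʼ/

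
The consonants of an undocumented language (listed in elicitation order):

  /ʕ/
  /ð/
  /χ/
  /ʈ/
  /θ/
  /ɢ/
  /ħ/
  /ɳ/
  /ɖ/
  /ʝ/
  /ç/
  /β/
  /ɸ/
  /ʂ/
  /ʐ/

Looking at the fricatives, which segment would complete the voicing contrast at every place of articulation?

/ʁ/

Voiceless: /ɸ/ (bilabial), /θ/ (dental), /ʂ/ (retroflex), /ç/ (palatal), /χ/ (uvular), /ħ/ (pharyngeal).
Voiced: /β/ (bilabial), /ð/ (dental), /ʐ/ (retroflex), /ʝ/ (palatal), /ʕ/ (pharyngeal).
The uvular row has no voiced member, so the gap is the voiced uvular fricative /ʁ/.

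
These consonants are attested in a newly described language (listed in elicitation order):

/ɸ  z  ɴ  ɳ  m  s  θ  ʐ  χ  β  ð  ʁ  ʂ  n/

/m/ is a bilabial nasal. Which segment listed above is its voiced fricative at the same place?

/β/

The voiced fricative at the same place is a voiced bilabial fricative — in this inventory, /β/.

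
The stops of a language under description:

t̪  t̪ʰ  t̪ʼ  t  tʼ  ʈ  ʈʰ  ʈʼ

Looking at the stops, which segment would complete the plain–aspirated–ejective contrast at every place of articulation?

/tʰ/

Plain: /t̪/ (dental), /t/ (alveolar), /ʈ/ (retroflex).
Aspirated: /t̪ʰ/ (dental), /ʈʰ/ (retroflex).
Ejective: /t̪ʼ/ (dental), /tʼ/ (alveolar), /ʈʼ/ (retroflex).
The alveolar row has no aspirated member, so the gap is the aspirated alveolar stop /tʰ/.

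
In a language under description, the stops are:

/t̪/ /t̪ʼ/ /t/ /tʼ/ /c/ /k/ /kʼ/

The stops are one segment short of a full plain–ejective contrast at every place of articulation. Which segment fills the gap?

dental: plain /t̪/, ejective /t̪ʼ/.
alveolar: plain /t/, ejective /tʼ/.
palatal: plain /c/, ejective —.
velar: plain /k/, ejective /kʼ/.
The palatal row has no ejective member, so the gap is the ejective palatal stop /cʼ/.

/cʼ/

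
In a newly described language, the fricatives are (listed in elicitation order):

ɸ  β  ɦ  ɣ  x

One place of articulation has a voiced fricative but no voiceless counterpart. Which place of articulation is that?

glottal

bilabial: voiceless /ɸ/, voiced /β/.
velar: voiceless /x/, voiced /ɣ/.
glottal: voiceless —, voiced /ɦ/.
Every place of articulation has a voiceless member except glottal, where /h/ would be expected.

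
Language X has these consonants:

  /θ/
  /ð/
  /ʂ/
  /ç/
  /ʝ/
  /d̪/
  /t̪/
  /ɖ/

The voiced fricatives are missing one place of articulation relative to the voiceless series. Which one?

retroflex

dental: voiceless /θ/, voiced /ð/.
retroflex: voiceless /ʂ/, voiced —.
palatal: voiceless /ç/, voiced /ʝ/.
Every place of articulation has a voiced member except retroflex, where /ʐ/ would be expected.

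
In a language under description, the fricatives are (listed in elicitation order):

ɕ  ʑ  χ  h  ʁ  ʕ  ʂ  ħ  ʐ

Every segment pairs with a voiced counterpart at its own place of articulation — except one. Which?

Retroflex: /ʂ/ ~ /ʐ/
Alveolo-palatal: /ɕ/ ~ /ʑ/
Uvular: /χ/ ~ /ʁ/
Pharyngeal: /ħ/ ~ /ʕ/
Glottal: only /h/ (voiceless); no voiced partner.
So /h/ is the unpaired segment.

/h/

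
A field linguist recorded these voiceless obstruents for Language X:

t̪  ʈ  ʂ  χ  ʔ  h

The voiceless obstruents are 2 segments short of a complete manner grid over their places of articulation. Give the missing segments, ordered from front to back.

/θ/, /q/

Stop: /t̪/ (dental), /ʈ/ (retroflex), /ʔ/ (glottal).
Fricative: /ʂ/ (retroflex), /χ/ (uvular), /h/ (glottal).
Gaps, from front to back: dental lacks fricative (/θ/); uvular lacks stop (/q/).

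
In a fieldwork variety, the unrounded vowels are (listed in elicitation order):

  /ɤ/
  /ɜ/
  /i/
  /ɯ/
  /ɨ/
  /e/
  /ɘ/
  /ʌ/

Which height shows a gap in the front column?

low-mid

height            front     central   back    
high              i         ɨ         ɯ       
high-mid          e         ɘ         ɤ       
low-mid           —         ɜ         ʌ       
Every height has a front member except low-mid, where /ɛ/ would be expected.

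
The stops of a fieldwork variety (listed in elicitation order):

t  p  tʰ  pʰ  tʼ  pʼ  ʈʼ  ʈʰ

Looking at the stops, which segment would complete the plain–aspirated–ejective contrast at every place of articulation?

place of articulation  plain     aspirated  ejective
bilabial          p         pʰ        pʼ      
alveolar          t         tʰ        tʼ      
retroflex         —         ʈʰ        ʈʼ      
The retroflex row has no plain member, so the gap is the plain retroflex stop /ʈ/.

/ʈ/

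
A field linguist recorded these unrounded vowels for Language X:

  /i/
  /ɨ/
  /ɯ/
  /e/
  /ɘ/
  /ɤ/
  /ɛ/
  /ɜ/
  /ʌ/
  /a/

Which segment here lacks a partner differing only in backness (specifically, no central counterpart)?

High: /i/ ~ /ɨ/ ~ /ɯ/
High-mid: /e/ ~ /ɘ/ ~ /ɤ/
Low-mid: /ɛ/ ~ /ɜ/ ~ /ʌ/
Low: only /a/ (front); no central partner.
So /a/ is the unpaired segment.

/a/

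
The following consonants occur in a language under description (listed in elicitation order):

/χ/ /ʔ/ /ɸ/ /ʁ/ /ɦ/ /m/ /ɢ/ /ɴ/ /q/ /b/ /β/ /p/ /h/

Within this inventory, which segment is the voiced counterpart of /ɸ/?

/β/

/ɸ/ is a voiceless bilabial fricative.
The voiced counterpart is a voiced bilabial fricative — in this inventory, /β/.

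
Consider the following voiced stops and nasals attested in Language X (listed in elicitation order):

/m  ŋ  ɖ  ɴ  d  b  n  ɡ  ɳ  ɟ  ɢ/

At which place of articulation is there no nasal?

palatal

place of articulation  oral stop  nasal   
bilabial          b         m       
alveolar          d         n       
retroflex         ɖ         ɳ       
palatal           ɟ         —       
velar             ɡ         ŋ       
uvular            ɢ         ɴ       
Every place of articulation has a nasal member except palatal, where /ɲ/ would be expected.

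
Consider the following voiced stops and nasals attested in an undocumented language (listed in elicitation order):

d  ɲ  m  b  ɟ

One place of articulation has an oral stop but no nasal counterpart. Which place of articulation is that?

alveolar

bilabial: oral stop /b/, nasal /m/.
alveolar: oral stop /d/, nasal —.
palatal: oral stop /ɟ/, nasal /ɲ/.
Every place of articulation has a nasal member except alveolar, where /n/ would be expected.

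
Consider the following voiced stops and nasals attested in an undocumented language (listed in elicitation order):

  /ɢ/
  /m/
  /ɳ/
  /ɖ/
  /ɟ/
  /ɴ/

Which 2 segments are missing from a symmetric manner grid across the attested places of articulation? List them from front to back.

Oral stop: /ɖ/ (retroflex), /ɟ/ (palatal), /ɢ/ (uvular).
Nasal: /m/ (bilabial), /ɳ/ (retroflex), /ɴ/ (uvular).
Gaps, from front to back: bilabial lacks oral stop (/b/); palatal lacks nasal (/ɲ/).

/b/, /ɲ/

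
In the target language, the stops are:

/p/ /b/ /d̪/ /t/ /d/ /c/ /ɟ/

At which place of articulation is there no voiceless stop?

place of articulation  voiceless  voiced  
bilabial          p         b       
dental            —         d̪      
alveolar          t         d       
palatal           c         ɟ       
Every place of articulation has a voiceless member except dental, where /t̪/ would be expected.

dental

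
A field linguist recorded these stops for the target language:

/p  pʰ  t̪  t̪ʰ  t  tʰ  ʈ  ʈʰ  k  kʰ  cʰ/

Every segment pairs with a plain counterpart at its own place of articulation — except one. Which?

Bilabial: /p/ ~ /pʰ/
Dental: /t̪/ ~ /t̪ʰ/
Alveolar: /t/ ~ /tʰ/
Retroflex: /ʈ/ ~ /ʈʰ/
Velar: /k/ ~ /kʰ/
Palatal: only /cʰ/ (aspirated); no plain partner.
So /cʰ/ is the unpaired segment.

/cʰ/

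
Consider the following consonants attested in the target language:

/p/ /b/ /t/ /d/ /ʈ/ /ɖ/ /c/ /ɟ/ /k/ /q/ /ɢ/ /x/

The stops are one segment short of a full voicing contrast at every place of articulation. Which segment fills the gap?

/ɡ/

Voiceless: /p/ (bilabial), /t/ (alveolar), /ʈ/ (retroflex), /c/ (palatal), /k/ (velar), /q/ (uvular).
Voiced: /b/ (bilabial), /d/ (alveolar), /ɖ/ (retroflex), /ɟ/ (palatal), /ɢ/ (uvular).
The velar row has no voiced member, so the gap is the voiced velar stop /ɡ/.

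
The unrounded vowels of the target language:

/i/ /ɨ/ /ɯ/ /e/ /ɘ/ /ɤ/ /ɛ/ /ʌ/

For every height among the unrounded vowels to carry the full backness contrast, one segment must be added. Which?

height            front     central   back    
high              i         ɨ         ɯ       
high-mid          e         ɘ         ɤ       
low-mid           ɛ         —         ʌ       
The low-mid row has no central member, so the gap is the low-mid central unrounded vowel /ɜ/.

/ɜ/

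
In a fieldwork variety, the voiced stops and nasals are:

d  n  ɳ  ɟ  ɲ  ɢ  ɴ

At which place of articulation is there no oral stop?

place of articulation  oral stop  nasal   
alveolar          d         n       
retroflex         —         ɳ       
palatal           ɟ         ɲ       
uvular            ɢ         ɴ       
Every place of articulation has an oral stop member except retroflex, where /ɖ/ would be expected.

retroflex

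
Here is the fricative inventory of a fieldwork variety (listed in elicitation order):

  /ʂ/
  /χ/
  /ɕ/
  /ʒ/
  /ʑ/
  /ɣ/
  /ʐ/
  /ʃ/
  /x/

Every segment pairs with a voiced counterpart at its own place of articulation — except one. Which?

/χ/

Postalveolar: /ʃ/ ~ /ʒ/
Retroflex: /ʂ/ ~ /ʐ/
Alveolo-palatal: /ɕ/ ~ /ʑ/
Velar: /x/ ~ /ɣ/
Uvular: only /χ/ (voiceless); no voiced partner.
So /χ/ is the unpaired segment.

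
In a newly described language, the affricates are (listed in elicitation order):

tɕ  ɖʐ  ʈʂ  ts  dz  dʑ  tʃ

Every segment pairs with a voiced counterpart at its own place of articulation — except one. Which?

/tʃ/

Alveolar: /ts/ ~ /dz/
Retroflex: /ʈʂ/ ~ /ɖʐ/
Alveolo-palatal: /tɕ/ ~ /dʑ/
Postalveolar: only /tʃ/ (voiceless); no voiced partner.
So /tʃ/ is the unpaired segment.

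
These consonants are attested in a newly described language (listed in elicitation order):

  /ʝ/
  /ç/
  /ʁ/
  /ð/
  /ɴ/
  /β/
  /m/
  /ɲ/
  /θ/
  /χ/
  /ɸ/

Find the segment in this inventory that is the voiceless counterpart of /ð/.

/θ/

/ð/ is a voiced dental fricative.
The voiceless counterpart is a voiceless dental fricative — in this inventory, /θ/.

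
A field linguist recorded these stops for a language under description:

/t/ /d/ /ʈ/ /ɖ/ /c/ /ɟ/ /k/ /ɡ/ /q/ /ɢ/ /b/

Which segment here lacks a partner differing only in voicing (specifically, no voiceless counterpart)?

Alveolar: /t/ ~ /d/
Retroflex: /ʈ/ ~ /ɖ/
Palatal: /c/ ~ /ɟ/
Velar: /k/ ~ /ɡ/
Uvular: /q/ ~ /ɢ/
Bilabial: only /b/ (voiced); no voiceless partner.
So /b/ is the unpaired segment.

/b/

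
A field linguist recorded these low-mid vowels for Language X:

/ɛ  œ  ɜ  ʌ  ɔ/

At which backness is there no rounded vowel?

backness          unrounded  rounded 
front             ɛ         œ       
central           ɜ         —       
back              ʌ         ɔ       
Every backness has a rounded member except central, where /ɞ/ would be expected.

central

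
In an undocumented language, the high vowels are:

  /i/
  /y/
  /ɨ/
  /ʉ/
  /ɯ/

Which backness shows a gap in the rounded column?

back

backness          unrounded  rounded 
front             i         y       
central           ɨ         ʉ       
back              ɯ         —       
Every backness has a rounded member except back, where /u/ would be expected.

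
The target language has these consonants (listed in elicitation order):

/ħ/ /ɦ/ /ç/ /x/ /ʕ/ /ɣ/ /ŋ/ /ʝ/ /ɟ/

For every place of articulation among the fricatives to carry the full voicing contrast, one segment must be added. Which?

Voiceless: /ç/ (palatal), /x/ (velar), /ħ/ (pharyngeal).
Voiced: /ʝ/ (palatal), /ɣ/ (velar), /ʕ/ (pharyngeal), /ɦ/ (glottal).
The glottal row has no voiceless member, so the gap is the voiceless glottal fricative /h/.

/h/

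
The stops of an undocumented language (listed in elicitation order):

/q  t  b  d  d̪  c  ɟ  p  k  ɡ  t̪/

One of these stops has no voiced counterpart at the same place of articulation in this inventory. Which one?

Bilabial: /p/ ~ /b/
Dental: /t̪/ ~ /d̪/
Alveolar: /t/ ~ /d/
Palatal: /c/ ~ /ɟ/
Velar: /k/ ~ /ɡ/
Uvular: only /q/ (voiceless); no voiced partner.
So /q/ is the unpaired segment.

/q/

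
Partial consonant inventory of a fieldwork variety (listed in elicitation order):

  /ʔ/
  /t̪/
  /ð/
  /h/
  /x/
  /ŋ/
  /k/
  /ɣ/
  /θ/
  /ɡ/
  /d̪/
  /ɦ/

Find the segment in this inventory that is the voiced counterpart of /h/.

/ɦ/

/h/ is a voiceless glottal fricative.
The voiced counterpart is a voiced glottal fricative — in this inventory, /ɦ/.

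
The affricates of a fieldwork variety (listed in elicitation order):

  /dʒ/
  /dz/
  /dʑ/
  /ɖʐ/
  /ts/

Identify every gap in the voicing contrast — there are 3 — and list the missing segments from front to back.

Voiceless: /ts/ (alveolar).
Voiced: /dz/ (alveolar), /dʒ/ (postalveolar), /ɖʐ/ (retroflex), /dʑ/ (alveolo-palatal).
Gaps, from front to back: postalveolar lacks voiceless (/tʃ/); retroflex lacks voiceless (/ʈʂ/); alveolo-palatal lacks voiceless (/tɕ/).

/tʃ/, /ʈʂ/, /tɕ/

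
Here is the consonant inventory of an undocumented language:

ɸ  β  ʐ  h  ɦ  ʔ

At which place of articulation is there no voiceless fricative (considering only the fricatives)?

retroflex

place of articulation  voiceless  voiced  
bilabial          ɸ         β       
retroflex         —         ʐ       
glottal           h         ɦ       
Every place of articulation has a voiceless member except retroflex, where /ʂ/ would be expected.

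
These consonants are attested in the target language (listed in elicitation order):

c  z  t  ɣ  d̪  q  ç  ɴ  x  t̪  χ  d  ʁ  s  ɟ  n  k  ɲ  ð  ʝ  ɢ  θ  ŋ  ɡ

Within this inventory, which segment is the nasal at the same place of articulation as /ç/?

/ɲ/

/ç/ is a voiceless palatal fricative.
The nasal at the same place is a palatal nasal — in this inventory, /ɲ/.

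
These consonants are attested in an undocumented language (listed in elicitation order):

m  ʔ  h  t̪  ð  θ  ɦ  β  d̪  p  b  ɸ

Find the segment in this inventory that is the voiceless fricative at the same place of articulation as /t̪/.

/t̪/ is a voiceless dental stop.
The voiceless fricative at the same place is a voiceless dental fricative — in this inventory, /θ/.

/θ/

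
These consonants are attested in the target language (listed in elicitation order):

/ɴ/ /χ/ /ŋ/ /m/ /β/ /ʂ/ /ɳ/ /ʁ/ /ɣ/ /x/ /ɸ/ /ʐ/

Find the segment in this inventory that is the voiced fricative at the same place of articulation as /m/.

/m/ is a bilabial nasal.
The voiced fricative at the same place is a voiced bilabial fricative — in this inventory, /β/.

/β/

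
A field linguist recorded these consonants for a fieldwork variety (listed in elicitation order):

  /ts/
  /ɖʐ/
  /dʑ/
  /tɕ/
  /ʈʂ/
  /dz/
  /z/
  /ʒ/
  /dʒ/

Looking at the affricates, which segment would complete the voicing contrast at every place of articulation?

/tʃ/

Voiceless: /ts/ (alveolar), /ʈʂ/ (retroflex), /tɕ/ (alveolo-palatal).
Voiced: /dz/ (alveolar), /dʒ/ (postalveolar), /ɖʐ/ (retroflex), /dʑ/ (alveolo-palatal).
The postalveolar row has no voiceless member, so the gap is the voiceless postalveolar affricate /tʃ/.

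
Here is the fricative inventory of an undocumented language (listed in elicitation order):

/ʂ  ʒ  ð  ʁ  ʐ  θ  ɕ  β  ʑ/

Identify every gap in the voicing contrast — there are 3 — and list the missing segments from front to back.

/ɸ/, /ʃ/, /χ/

bilabial: voiceless —, voiced /β/.
dental: voiceless /θ/, voiced /ð/.
postalveolar: voiceless —, voiced /ʒ/.
retroflex: voiceless /ʂ/, voiced /ʐ/.
alveolo-palatal: voiceless /ɕ/, voiced /ʑ/.
uvular: voiceless —, voiced /ʁ/.
Gaps, from front to back: bilabial lacks voiceless (/ɸ/); postalveolar lacks voiceless (/ʃ/); uvular lacks voiceless (/χ/).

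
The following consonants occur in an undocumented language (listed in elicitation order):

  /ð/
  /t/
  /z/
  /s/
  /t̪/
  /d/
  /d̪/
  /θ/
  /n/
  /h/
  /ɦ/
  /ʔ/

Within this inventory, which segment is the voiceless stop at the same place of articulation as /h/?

/ʔ/

/h/ is a voiceless glottal fricative.
The voiceless stop at the same place is a voiceless glottal stop — in this inventory, /ʔ/.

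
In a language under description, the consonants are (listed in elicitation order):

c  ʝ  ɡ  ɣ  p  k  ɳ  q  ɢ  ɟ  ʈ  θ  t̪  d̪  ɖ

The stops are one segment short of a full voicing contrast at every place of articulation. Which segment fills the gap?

bilabial: voiceless /p/, voiced —.
dental: voiceless /t̪/, voiced /d̪/.
retroflex: voiceless /ʈ/, voiced /ɖ/.
palatal: voiceless /c/, voiced /ɟ/.
velar: voiceless /k/, voiced /ɡ/.
uvular: voiceless /q/, voiced /ɢ/.
The bilabial row has no voiced member, so the gap is the voiced bilabial stop /b/.

/b/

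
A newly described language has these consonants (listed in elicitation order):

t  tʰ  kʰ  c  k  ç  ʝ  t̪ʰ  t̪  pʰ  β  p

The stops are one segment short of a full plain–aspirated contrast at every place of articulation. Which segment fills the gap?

place of articulation  plain     aspirated
bilabial          p         pʰ      
dental            t̪        t̪ʰ     
alveolar          t         tʰ      
palatal           c         —       
velar             k         kʰ      
The palatal row has no aspirated member, so the gap is the aspirated palatal stop /cʰ/.

/cʰ/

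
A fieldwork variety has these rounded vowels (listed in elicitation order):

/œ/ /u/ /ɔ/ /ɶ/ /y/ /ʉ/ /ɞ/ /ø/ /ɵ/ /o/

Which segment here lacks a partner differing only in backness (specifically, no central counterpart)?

/ɶ/

High: /y/ ~ /ʉ/ ~ /u/
High-mid: /ø/ ~ /ɵ/ ~ /o/
Low-mid: /œ/ ~ /ɞ/ ~ /ɔ/
Low: only /ɶ/ (front); no central partner.
So /ɶ/ is the unpaired segment.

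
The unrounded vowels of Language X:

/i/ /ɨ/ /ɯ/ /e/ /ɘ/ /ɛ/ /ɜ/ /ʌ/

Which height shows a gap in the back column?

high-mid

high: front /i/, central /ɨ/, back /ɯ/.
high-mid: front /e/, central /ɘ/, back —.
low-mid: front /ɛ/, central /ɜ/, back /ʌ/.
Every height has a back member except high-mid, where /ɤ/ would be expected.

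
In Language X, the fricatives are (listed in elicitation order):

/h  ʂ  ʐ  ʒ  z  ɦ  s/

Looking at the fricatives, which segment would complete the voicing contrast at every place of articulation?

Voiceless: /s/ (alveolar), /ʂ/ (retroflex), /h/ (glottal).
Voiced: /z/ (alveolar), /ʒ/ (postalveolar), /ʐ/ (retroflex), /ɦ/ (glottal).
The postalveolar row has no voiceless member, so the gap is the voiceless postalveolar fricative /ʃ/.

/ʃ/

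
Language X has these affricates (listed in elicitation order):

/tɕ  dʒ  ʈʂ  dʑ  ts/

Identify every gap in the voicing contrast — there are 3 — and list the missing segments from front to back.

place of articulation  voiceless  voiced  
alveolar          ts        —       
postalveolar      —         dʒ      
retroflex         ʈʂ        —       
alveolo-palatal   tɕ        dʑ      
Gaps, from front to back: alveolar lacks voiced (/dz/); postalveolar lacks voiceless (/tʃ/); retroflex lacks voiced (/ɖʐ/).

/dz/, /tʃ/, /ɖʐ/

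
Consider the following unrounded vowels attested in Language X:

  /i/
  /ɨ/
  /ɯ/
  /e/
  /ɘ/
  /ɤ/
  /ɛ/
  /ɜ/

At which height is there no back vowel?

high: front /i/, central /ɨ/, back /ɯ/.
high-mid: front /e/, central /ɘ/, back /ɤ/.
low-mid: front /ɛ/, central /ɜ/, back —.
Every height has a back member except low-mid, where /ʌ/ would be expected.

low-mid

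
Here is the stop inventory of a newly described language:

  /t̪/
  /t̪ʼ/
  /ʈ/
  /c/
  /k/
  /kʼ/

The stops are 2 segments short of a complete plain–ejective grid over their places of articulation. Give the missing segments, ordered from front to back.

place of articulation  plain     ejective
dental            t̪        t̪ʼ     
retroflex         ʈ         —       
palatal           c         —       
velar             k         kʼ      
Gaps, from front to back: retroflex lacks ejective (/ʈʼ/); palatal lacks ejective (/cʼ/).

/ʈʼ/, /cʼ/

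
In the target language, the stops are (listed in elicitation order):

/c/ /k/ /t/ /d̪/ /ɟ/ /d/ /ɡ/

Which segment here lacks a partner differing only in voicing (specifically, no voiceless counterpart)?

Alveolar: /t/ ~ /d/
Palatal: /c/ ~ /ɟ/
Velar: /k/ ~ /ɡ/
Dental: only /d̪/ (voiced); no voiceless partner.
So /d̪/ is the unpaired segment.

/d̪/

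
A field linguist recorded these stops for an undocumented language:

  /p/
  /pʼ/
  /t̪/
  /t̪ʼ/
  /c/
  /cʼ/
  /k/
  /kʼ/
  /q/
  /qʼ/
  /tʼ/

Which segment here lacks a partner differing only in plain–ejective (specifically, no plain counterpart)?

/tʼ/

Bilabial: /p/ ~ /pʼ/
Dental: /t̪/ ~ /t̪ʼ/
Palatal: /c/ ~ /cʼ/
Velar: /k/ ~ /kʼ/
Uvular: /q/ ~ /qʼ/
Alveolar: only /tʼ/ (ejective); no plain partner.
So /tʼ/ is the unpaired segment.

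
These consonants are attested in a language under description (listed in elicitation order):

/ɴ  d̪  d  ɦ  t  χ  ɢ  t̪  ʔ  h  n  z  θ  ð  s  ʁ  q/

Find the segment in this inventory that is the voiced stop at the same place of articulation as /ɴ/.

/ɢ/

/ɴ/ is an uvular nasal.
The voiced stop at the same place is a voiced uvular stop — in this inventory, /ɢ/.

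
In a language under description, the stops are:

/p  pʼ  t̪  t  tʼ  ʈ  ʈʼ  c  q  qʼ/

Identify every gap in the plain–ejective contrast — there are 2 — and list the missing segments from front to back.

/t̪ʼ/, /cʼ/

bilabial: plain /p/, ejective /pʼ/.
dental: plain /t̪/, ejective —.
alveolar: plain /t/, ejective /tʼ/.
retroflex: plain /ʈ/, ejective /ʈʼ/.
palatal: plain /c/, ejective —.
uvular: plain /q/, ejective /qʼ/.
Gaps, from front to back: dental lacks ejective (/t̪ʼ/); palatal lacks ejective (/cʼ/).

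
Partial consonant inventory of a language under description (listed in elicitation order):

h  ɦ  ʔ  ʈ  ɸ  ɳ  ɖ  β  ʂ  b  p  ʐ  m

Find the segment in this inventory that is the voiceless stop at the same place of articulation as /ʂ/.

/ʈ/

/ʂ/ is a voiceless retroflex fricative.
The voiceless stop at the same place is a voiceless retroflex stop — in this inventory, /ʈ/.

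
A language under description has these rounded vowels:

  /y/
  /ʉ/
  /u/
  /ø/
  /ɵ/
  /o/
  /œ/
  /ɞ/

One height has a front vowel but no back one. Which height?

height            front     central   back    
high              y         ʉ         u       
high-mid          ø         ɵ         o       
low-mid           œ         ɞ         —       
Every height has a back member except low-mid, where /ɔ/ would be expected.

low-mid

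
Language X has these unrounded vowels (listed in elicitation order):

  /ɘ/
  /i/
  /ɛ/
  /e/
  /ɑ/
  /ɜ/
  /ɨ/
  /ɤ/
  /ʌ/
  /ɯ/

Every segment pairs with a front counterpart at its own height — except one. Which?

/ɑ/

High: /i/ ~ /ɨ/ ~ /ɯ/
High-mid: /e/ ~ /ɘ/ ~ /ɤ/
Low-mid: /ɛ/ ~ /ɜ/ ~ /ʌ/
Low: only /ɑ/ (back); no front partner.
So /ɑ/ is the unpaired segment.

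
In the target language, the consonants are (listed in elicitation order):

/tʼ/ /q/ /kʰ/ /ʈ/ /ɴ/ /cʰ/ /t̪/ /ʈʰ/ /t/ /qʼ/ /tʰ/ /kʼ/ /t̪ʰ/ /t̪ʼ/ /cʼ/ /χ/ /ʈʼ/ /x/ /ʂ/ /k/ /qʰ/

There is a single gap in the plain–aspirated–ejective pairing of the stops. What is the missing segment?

/c/

Plain: /t̪/ (dental), /t/ (alveolar), /ʈ/ (retroflex), /k/ (velar), /q/ (uvular).
Aspirated: /t̪ʰ/ (dental), /tʰ/ (alveolar), /ʈʰ/ (retroflex), /cʰ/ (palatal), /kʰ/ (velar), /qʰ/ (uvular).
Ejective: /t̪ʼ/ (dental), /tʼ/ (alveolar), /ʈʼ/ (retroflex), /cʼ/ (palatal), /kʼ/ (velar), /qʼ/ (uvular).
The palatal row has no plain member, so the gap is the plain palatal stop /c/.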